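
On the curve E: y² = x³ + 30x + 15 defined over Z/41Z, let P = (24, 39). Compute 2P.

tangent at (24, 39): λ = (3·24² + 30)/(2·39) ≡ 36/37. 37⁻¹ ≡ 10 (mod 41), so λ ≡ 36·10 ≡ 32.
  x = λ² - 24 - 24 = 1024 - 48 ≡ 33; y = λ·(24 - 33) - 39 ≡ 1. → (33, 1)

(33, 1)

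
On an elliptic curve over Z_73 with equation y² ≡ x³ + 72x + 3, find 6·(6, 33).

Write Q = (6, 33).
Double-and-add on 6 = (110)₂. Start with Q = (6, 33) for the leading 1-bit.
double: tangent at (6, 33): λ = (3·6² + 72)/(2·33) ≡ 34/66. 66⁻¹ ≡ 52 (mod 73), so λ ≡ 34·52 ≡ 16.
  x = λ² - 6 - 6 = 256 - 12 ≡ 25; y = λ·(6 - 25) - 33 ≡ 28. → (25, 28)
add Q: (25, 28) + (6, 33). λ = (33 - 28)/(6 - 25) ≡ 5/54 mod 73. 54⁻¹ ≡ 23 (mod 73) since 54·23 = 1242 ≡ 1, so λ ≡ 42.
  x = λ² - 25 - 6 = 1764 - 31 ≡ 54; y = λ·(25 - 54) - 28 ≡ 68. → (54, 68)
double: tangent at (54, 68): λ = (3·54² + 72)/(2·68) ≡ 60/63. 63⁻¹ ≡ 51 (mod 73) since 63·51 = 3213 ≡ 1, so λ ≡ 60·51 ≡ 67.
  x = λ² - 54 - 54 = 4489 - 108 ≡ 1; y = λ·(54 - 1) - 68 ≡ 52. → (1, 52)

(1, 52)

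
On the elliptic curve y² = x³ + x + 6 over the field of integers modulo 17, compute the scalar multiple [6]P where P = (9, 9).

Double-and-add on 6 = (110)₂. Start with P = (9, 9) for the leading 1-bit.
double: tangent at (9, 9): λ = (3·9² + 1)/(2·9) ≡ 6/1. 1⁻¹ ≡ 1 (mod 17), so λ ≡ 6·1 ≡ 6.
  x = λ² - 9 - 9 = 36 - 18 ≡ 1; y = λ·(9 - 1) - 9 ≡ 5. → (1, 5)
add P: (1, 5) + (9, 9). λ = (9 - 5)/(9 - 1) ≡ 4/8 mod 17. 8⁻¹ ≡ 15 (mod 17), so λ ≡ 9.
  x = λ² - 1 - 9 = 81 - 10 ≡ 3; y = λ·(1 - 3) - 5 ≡ 11. → (3, 11)
double: tangent at (3, 11): λ = (3·3² + 1)/(2·11) ≡ 11/5. 5⁻¹ ≡ 7 (mod 17), so λ ≡ 11·7 ≡ 9.
  x = λ² - 3 - 3 = 81 - 6 ≡ 7; y = λ·(3 - 7) - 11 ≡ 4. → (7, 4)

(7, 4)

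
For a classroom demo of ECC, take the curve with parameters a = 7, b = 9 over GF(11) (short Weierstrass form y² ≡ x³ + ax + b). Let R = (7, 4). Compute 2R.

(8, 7)

tangent at (7, 4): λ = (3·7² + 7)/(2·4) ≡ 0/8. 8⁻¹ ≡ 7 (mod 11), so λ ≡ 0·7 ≡ 0.
  x = λ² - 7 - 7 = 0 - 14 ≡ 8; y = λ·(7 - 8) - 4 ≡ 7. → (8, 7)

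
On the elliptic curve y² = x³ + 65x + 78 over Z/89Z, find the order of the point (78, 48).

11

2P: tangent at (78, 48): λ = (3·78² + 65)/(2·48) ≡ 72/7. 7⁻¹ ≡ 51 (mod 89) since 7·51 = 357 ≡ 1, so λ ≡ 72·51 ≡ 23.
  x = λ² - 78 - 78 = 529 - 156 ≡ 17; y = λ·(78 - 17) - 48 ≡ 20. → (17, 20)
3P: (17, 20) + (78, 48). λ = (48 - 20)/(78 - 17) ≡ 28/61 mod 89. 61⁻¹ ≡ 54 (mod 89) since 61·54 = 3294 ≡ 1, so λ ≡ 88.
  x = λ² - 17 - 78 = 7744 - 95 ≡ 84; y = λ·(17 - 84) - 20 ≡ 47. → (84, 47)
4P: (84, 47) + (78, 48). λ = (48 - 47)/(78 - 84) ≡ 1/83 mod 89. 83⁻¹ ≡ 74 (mod 89), so λ ≡ 74.
  x = λ² - 84 - 78 = 5476 - 162 ≡ 63; y = λ·(84 - 63) - 47 ≡ 83. → (63, 83)
5P: (63, 83) + (78, 48). λ = (48 - 83)/(78 - 63) ≡ 54/15 mod 89. 15⁻¹ ≡ 6 (mod 89) since 15·6 = 90 ≡ 1, so λ ≡ 57.
  x = λ² - 63 - 78 = 3249 - 141 ≡ 82; y = λ·(63 - 82) - 83 ≡ 80. → (82, 80)
6P: (82, 80) + (78, 48). λ = (48 - 80)/(78 - 82) ≡ 57/85 mod 89. 85⁻¹ ≡ 22 (mod 89), so λ ≡ 8.
  x = λ² - 82 - 78 = 64 - 160 ≡ 82; y = λ·(82 - 82) - 80 ≡ 9. → (82, 9)
7P: (82, 9) + (78, 48). λ = (48 - 9)/(78 - 82) ≡ 39/85 mod 89. 85⁻¹ ≡ 22 (mod 89) since 85·22 = 1870 ≡ 1, so λ ≡ 57.
  x = λ² - 82 - 78 = 3249 - 160 ≡ 63; y = λ·(82 - 63) - 9 ≡ 6. → (63, 6)
8P: (63, 6) + (78, 48). λ = (48 - 6)/(78 - 63) ≡ 42/15 mod 89. 15⁻¹ ≡ 6 (mod 89), so λ ≡ 74.
  x = λ² - 63 - 78 = 5476 - 141 ≡ 84; y = λ·(63 - 84) - 6 ≡ 42. → (84, 42)
9P: (84, 42) + (78, 48). λ = (48 - 42)/(78 - 84) ≡ 6/83 mod 89. 83⁻¹ ≡ 74 (mod 89), so λ ≡ 88.
  x = λ² - 84 - 78 = 7744 - 162 ≡ 17; y = λ·(84 - 17) - 42 ≡ 69. → (17, 69)
10P: (17, 69) + (78, 48). λ = (48 - 69)/(78 - 17) ≡ 68/61 mod 89. 61⁻¹ ≡ 54 (mod 89), so λ ≡ 23.
  x = λ² - 17 - 78 = 529 - 95 ≡ 78; y = λ·(17 - 78) - 69 ≡ 41. → (78, 41)
11P: (78, 41) + (78, 48): same x and y₁ ≡ -y₂, so the sum is 𝒪.
11P = 𝒪, so the order is 11.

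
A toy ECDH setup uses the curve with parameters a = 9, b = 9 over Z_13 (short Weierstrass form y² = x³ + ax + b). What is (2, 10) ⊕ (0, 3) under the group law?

(2, 10) + (0, 3). λ = (3 - 10)/(0 - 2) ≡ 6/11 mod 13. 11⁻¹ ≡ 6 (mod 13), so λ ≡ 10.
  x = λ² - 2 - 0 = 100 - 2 ≡ 7; y = λ·(2 - 7) - 10 ≡ 5. → (7, 5)

(7, 5)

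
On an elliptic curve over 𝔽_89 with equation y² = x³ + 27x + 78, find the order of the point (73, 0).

2

2P: (73, 0) + (73, 0): same x and y₁ ≡ -y₂, so the sum is 𝒪.
2P = 𝒪, so the order is 2.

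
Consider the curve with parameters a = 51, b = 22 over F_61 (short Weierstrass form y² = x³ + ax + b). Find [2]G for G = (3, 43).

(58, 5)

tangent at (3, 43): λ = (3·3² + 51)/(2·43) ≡ 17/25. 25⁻¹ ≡ 22 (mod 61) since 25·22 = 550 ≡ 1, so λ ≡ 17·22 ≡ 8.
  x = λ² - 3 - 3 = 64 - 6 ≡ 58; y = λ·(3 - 58) - 43 ≡ 5. → (58, 5)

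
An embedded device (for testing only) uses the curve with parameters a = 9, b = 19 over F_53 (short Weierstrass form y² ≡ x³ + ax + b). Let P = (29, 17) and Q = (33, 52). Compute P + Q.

(51, 29)

(29, 17) + (33, 52). λ = (52 - 17)/(33 - 29) ≡ 35/4 mod 53. 4⁻¹ ≡ 40 (mod 53) since 4·40 = 160 ≡ 1, so λ ≡ 22.
  x = λ² - 29 - 33 = 484 - 62 ≡ 51; y = λ·(29 - 51) - 17 ≡ 29. → (51, 29)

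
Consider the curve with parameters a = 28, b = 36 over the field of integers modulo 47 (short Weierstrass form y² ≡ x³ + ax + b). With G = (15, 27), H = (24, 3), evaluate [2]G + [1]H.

(38, 29)

First 2G:
Repeated addition: build up to 2G.
2G: tangent at (15, 27): λ = (3·15² + 28)/(2·27) ≡ 45/7. 7⁻¹ ≡ 27 (mod 47), so λ ≡ 45·27 ≡ 40.
  x = λ² - 15 - 15 = 1600 - 30 ≡ 19; y = λ·(15 - 19) - 27 ≡ 1. → (19, 1)
2G = (19, 1).
Finally 2G + H:
(19, 1) + (24, 3). λ = (3 - 1)/(24 - 19) ≡ 2/5 mod 47. 5⁻¹ ≡ 19 (mod 47), so λ ≡ 38.
  x = λ² - 19 - 24 = 1444 - 43 ≡ 38; y = λ·(19 - 38) - 1 ≡ 29. → (38, 29)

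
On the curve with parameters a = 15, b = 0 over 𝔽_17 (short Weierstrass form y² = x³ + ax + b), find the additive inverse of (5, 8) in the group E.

(5, 9)

-(5, 8) = (5, -8 mod 17) = (5, 9).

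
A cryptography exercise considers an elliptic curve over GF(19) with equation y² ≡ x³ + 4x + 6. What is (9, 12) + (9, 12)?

tangent at (9, 12): λ = (3·9² + 4)/(2·12) ≡ 0/5. 5⁻¹ ≡ 4 (mod 19), so λ ≡ 0·4 ≡ 0.
  x = λ² - 9 - 9 = 0 - 18 ≡ 1; y = λ·(9 - 1) - 12 ≡ 7. → (1, 7)

(1, 7)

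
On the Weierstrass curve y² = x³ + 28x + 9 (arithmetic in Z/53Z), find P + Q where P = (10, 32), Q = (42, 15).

(18, 12)

(10, 32) + (42, 15). λ = (15 - 32)/(42 - 10) ≡ 36/32 mod 53. 32⁻¹ ≡ 5 (mod 53), so λ ≡ 21.
  x = λ² - 10 - 42 = 441 - 52 ≡ 18; y = λ·(10 - 18) - 32 ≡ 12. → (18, 12)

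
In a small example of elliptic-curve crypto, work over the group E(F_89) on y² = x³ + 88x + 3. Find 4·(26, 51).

(49, 37)

Write G = (26, 51).
Double-and-add on 4 = (100)₂. Start with G = (26, 51) for the leading 1-bit.
double: tangent at (26, 51): λ = (3·26² + 88)/(2·51) ≡ 69/13. 13⁻¹ ≡ 48 (mod 89), so λ ≡ 69·48 ≡ 19.
  x = λ² - 26 - 26 = 361 - 52 ≡ 42; y = λ·(26 - 42) - 51 ≡ 1. → (42, 1)
double: tangent at (42, 1): λ = (3·42² + 88)/(2·1) ≡ 40/2. 2⁻¹ ≡ 45 (mod 89) since 2·45 = 90 ≡ 1, so λ ≡ 40·45 ≡ 20.
  x = λ² - 42 - 42 = 400 - 84 ≡ 49; y = λ·(42 - 49) - 1 ≡ 37. → (49, 37)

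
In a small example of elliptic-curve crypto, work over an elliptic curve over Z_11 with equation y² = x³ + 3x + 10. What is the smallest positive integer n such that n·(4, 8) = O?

2P: tangent at (4, 8): λ = (3·4² + 3)/(2·8) ≡ 7/5. 5⁻¹ ≡ 9 (mod 11), so λ ≡ 7·9 ≡ 8.
  x = λ² - 4 - 4 = 64 - 8 ≡ 1; y = λ·(4 - 1) - 8 ≡ 5. → (1, 5)
3P: (1, 5) + (4, 8). λ = (8 - 5)/(4 - 1) ≡ 3/3 mod 11. 3⁻¹ ≡ 4 (mod 11) since 3·4 = 12 ≡ 1, so λ ≡ 1.
  x = λ² - 1 - 4 = 1 - 5 ≡ 7; y = λ·(1 - 7) - 5 ≡ 0. → (7, 0)
4P: (7, 0) + (4, 8). λ = (8 - 0)/(4 - 7) ≡ 8/8 mod 11. 8⁻¹ ≡ 7 (mod 11), so λ ≡ 1.
  x = λ² - 7 - 4 = 1 - 11 ≡ 1; y = λ·(7 - 1) - 0 ≡ 6. → (1, 6)
5P: (1, 6) + (4, 8). λ = (8 - 6)/(4 - 1) ≡ 2/3 mod 11. 3⁻¹ ≡ 4 (mod 11) since 3·4 = 12 ≡ 1, so λ ≡ 8.
  x = λ² - 1 - 4 = 64 - 5 ≡ 4; y = λ·(1 - 4) - 6 ≡ 3. → (4, 3)
6P: (4, 3) + (4, 8): same x and y₁ ≡ -y₂, so the sum is O.
6P = O, so the order is 6.

6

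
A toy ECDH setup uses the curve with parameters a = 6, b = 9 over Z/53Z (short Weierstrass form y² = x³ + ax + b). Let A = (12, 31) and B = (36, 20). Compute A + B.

(12, 31) + (36, 20). λ = (20 - 31)/(36 - 12) ≡ 42/24 mod 53. 24⁻¹ ≡ 42 (mod 53) since 24·42 = 1008 ≡ 1, so λ ≡ 15.
  x = λ² - 12 - 36 = 225 - 48 ≡ 18; y = λ·(12 - 18) - 31 ≡ 38. → (18, 38)

(18, 38)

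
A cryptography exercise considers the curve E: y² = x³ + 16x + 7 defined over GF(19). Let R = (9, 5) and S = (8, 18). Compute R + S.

(9, 5) + (8, 18). λ = (18 - 5)/(8 - 9) ≡ 13/18 mod 19. 18⁻¹ ≡ 18 (mod 19), so λ ≡ 6.
  x = λ² - 9 - 8 = 36 - 17 ≡ 0; y = λ·(9 - 0) - 5 ≡ 11. → (0, 11)

(0, 11)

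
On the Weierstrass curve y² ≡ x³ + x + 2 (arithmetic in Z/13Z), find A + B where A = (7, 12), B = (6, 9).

(9, 8)

(7, 12) + (6, 9). λ = (9 - 12)/(6 - 7) ≡ 10/12 mod 13. 12⁻¹ ≡ 12 (mod 13), so λ ≡ 3.
  x = λ² - 7 - 6 = 9 - 13 ≡ 9; y = λ·(7 - 9) - 12 ≡ 8. → (9, 8)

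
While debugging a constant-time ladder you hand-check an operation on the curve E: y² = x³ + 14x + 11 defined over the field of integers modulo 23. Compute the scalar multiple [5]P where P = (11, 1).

Repeated addition: build up to 5P.
2P: tangent at (11, 1): λ = (3·11² + 14)/(2·1) ≡ 9/2. 2⁻¹ ≡ 12 (mod 23) since 2·12 = 24 ≡ 1, so λ ≡ 9·12 ≡ 16.
  x = λ² - 11 - 11 = 256 - 22 ≡ 4; y = λ·(11 - 4) - 1 ≡ 19. → (4, 19)
3P: (4, 19) + (11, 1). λ = (1 - 19)/(11 - 4) ≡ 5/7 mod 23. 7⁻¹ ≡ 10 (mod 23), so λ ≡ 4.
  x = λ² - 4 - 11 = 16 - 15 ≡ 1; y = λ·(4 - 1) - 19 ≡ 16. → (1, 16)
4P: (1, 16) + (11, 1). λ = (1 - 16)/(11 - 1) ≡ 8/10 mod 23. 10⁻¹ ≡ 7 (mod 23) since 10·7 = 70 ≡ 1, so λ ≡ 10.
  x = λ² - 1 - 11 = 100 - 12 ≡ 19; y = λ·(1 - 19) - 16 ≡ 11. → (19, 11)
5P: (19, 11) + (11, 1). λ = (1 - 11)/(11 - 19) ≡ 13/15 mod 23. 15⁻¹ ≡ 20 (mod 23), so λ ≡ 7.
  x = λ² - 19 - 11 = 49 - 30 ≡ 19; y = λ·(19 - 19) - 11 ≡ 12. → (19, 12)

(19, 12)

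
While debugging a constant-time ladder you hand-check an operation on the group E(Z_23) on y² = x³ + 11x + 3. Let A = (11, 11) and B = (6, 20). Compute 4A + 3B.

(6, 3)

First 4A:
Double-and-add on 4 = (100)₂. Start with A = (11, 11) for the leading 1-bit.
double: tangent at (11, 11): λ = (3·11² + 11)/(2·11) ≡ 6/22. 22⁻¹ ≡ 22 (mod 23) since 22·22 = 484 ≡ 1, so λ ≡ 6·22 ≡ 17.
  x = λ² - 11 - 11 = 289 - 22 ≡ 14; y = λ·(11 - 14) - 11 ≡ 7. → (14, 7)
double: tangent at (14, 7): λ = (3·14² + 11)/(2·7) ≡ 1/14. 14⁻¹ ≡ 5 (mod 23) since 14·5 = 70 ≡ 1, so λ ≡ 1·5 ≡ 5.
  x = λ² - 14 - 14 = 25 - 28 ≡ 20; y = λ·(14 - 20) - 7 ≡ 9. → (20, 9)
4A = (20, 9).
Next 3B:
Repeated addition: build up to 3B.
2B: tangent at (6, 20): λ = (3·6² + 11)/(2·20) ≡ 4/17. 17⁻¹ ≡ 19 (mod 23) since 17·19 = 323 ≡ 1, so λ ≡ 4·19 ≡ 7.
  x = λ² - 6 - 6 = 49 - 12 ≡ 14; y = λ·(6 - 14) - 20 ≡ 16. → (14, 16)
3B: (14, 16) + (6, 20). λ = (20 - 16)/(6 - 14) ≡ 4/15 mod 23. 15⁻¹ ≡ 20 (mod 23) since 15·20 = 300 ≡ 1, so λ ≡ 11.
  x = λ² - 14 - 6 = 121 - 20 ≡ 9; y = λ·(14 - 9) - 16 ≡ 16. → (9, 16)
3B = (9, 16).
Finally 4A + 3B:
(20, 9) + (9, 16). λ = (16 - 9)/(9 - 20) ≡ 7/12 mod 23. 12⁻¹ ≡ 2 (mod 23), so λ ≡ 14.
  x = λ² - 20 - 9 = 196 - 29 ≡ 6; y = λ·(20 - 6) - 9 ≡ 3. → (6, 3)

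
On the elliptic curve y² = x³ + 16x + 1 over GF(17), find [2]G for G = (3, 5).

tangent at (3, 5): λ = (3·3² + 16)/(2·5) ≡ 9/10. 10⁻¹ ≡ 12 (mod 17) since 10·12 = 120 ≡ 1, so λ ≡ 9·12 ≡ 6.
  x = λ² - 3 - 3 = 36 - 6 ≡ 13; y = λ·(3 - 13) - 5 ≡ 3. → (13, 3)

(13, 3)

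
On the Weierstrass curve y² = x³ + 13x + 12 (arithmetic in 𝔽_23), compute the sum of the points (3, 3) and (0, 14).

(13, 3)

(3, 3) + (0, 14). λ = (14 - 3)/(0 - 3) ≡ 11/20 mod 23. 20⁻¹ ≡ 15 (mod 23), so λ ≡ 4.
  x = λ² - 3 - 0 = 16 - 3 ≡ 13; y = λ·(3 - 13) - 3 ≡ 3. → (13, 3)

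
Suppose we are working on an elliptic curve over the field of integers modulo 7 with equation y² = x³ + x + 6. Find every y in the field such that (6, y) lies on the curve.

x³ + 1x + 6 = 228 ≡ 4 (mod 7).
Square roots of 4 mod 7: 2 and 5 (since 2² = 4 ≡ 4).

2, 5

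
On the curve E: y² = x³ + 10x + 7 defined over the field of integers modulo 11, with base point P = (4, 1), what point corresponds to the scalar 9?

O

Double-and-add on 9 = (1001)₂. Start with P = (4, 1) for the leading 1-bit.
double: tangent at (4, 1): λ = (3·4² + 10)/(2·1) ≡ 3/2. 2⁻¹ ≡ 6 (mod 11), so λ ≡ 3·6 ≡ 7.
  x = λ² - 4 - 4 = 49 - 8 ≡ 8; y = λ·(4 - 8) - 1 ≡ 4. → (8, 4)
double: tangent at (8, 4): λ = (3·8² + 10)/(2·4) ≡ 4/8. 8⁻¹ ≡ 7 (mod 11), so λ ≡ 4·7 ≡ 6.
  x = λ² - 8 - 8 = 36 - 16 ≡ 9; y = λ·(8 - 9) - 4 ≡ 1. → (9, 1)
double: tangent at (9, 1): λ = (3·9² + 10)/(2·1) ≡ 0/2. 2⁻¹ ≡ 6 (mod 11), so λ ≡ 0·6 ≡ 0.
  x = λ² - 9 - 9 = 0 - 18 ≡ 4; y = λ·(9 - 4) - 1 ≡ 10. → (4, 10)
add P: (4, 10) + (4, 1): same x and y₁ ≡ -y₂, so the sum is 𝒪.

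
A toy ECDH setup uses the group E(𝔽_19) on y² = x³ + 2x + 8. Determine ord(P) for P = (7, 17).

5

2P: tangent at (7, 17): λ = (3·7² + 2)/(2·17) ≡ 16/15. 15⁻¹ ≡ 14 (mod 19), so λ ≡ 16·14 ≡ 15.
  x = λ² - 7 - 7 = 225 - 14 ≡ 2; y = λ·(7 - 2) - 17 ≡ 1. → (2, 1)
3P: (2, 1) + (7, 17). λ = (17 - 1)/(7 - 2) ≡ 16/5 mod 19. 5⁻¹ ≡ 4 (mod 19), so λ ≡ 7.
  x = λ² - 2 - 7 = 49 - 9 ≡ 2; y = λ·(2 - 2) - 1 ≡ 18. → (2, 18)
4P: (2, 18) + (7, 17). λ = (17 - 18)/(7 - 2) ≡ 18/5 mod 19. 5⁻¹ ≡ 4 (mod 19), so λ ≡ 15.
  x = λ² - 2 - 7 = 225 - 9 ≡ 7; y = λ·(2 - 7) - 18 ≡ 2. → (7, 2)
5P: (7, 2) + (7, 17): same x and y₁ ≡ -y₂, so the sum is O.
5P = O, so the order is 5.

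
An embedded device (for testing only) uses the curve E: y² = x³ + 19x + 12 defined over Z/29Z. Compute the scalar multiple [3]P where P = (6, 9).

Repeated addition: build up to 3P.
2P: tangent at (6, 9): λ = (3·6² + 19)/(2·9) ≡ 11/18. 18⁻¹ ≡ 21 (mod 29), so λ ≡ 11·21 ≡ 28.
  x = λ² - 6 - 6 = 784 - 12 ≡ 18; y = λ·(6 - 18) - 9 ≡ 3. → (18, 3)
3P: (18, 3) + (6, 9). λ = (9 - 3)/(6 - 18) ≡ 6/17 mod 29. 17⁻¹ ≡ 12 (mod 29), so λ ≡ 14.
  x = λ² - 18 - 6 = 196 - 24 ≡ 27; y = λ·(18 - 27) - 3 ≡ 16. → (27, 16)

(27, 16)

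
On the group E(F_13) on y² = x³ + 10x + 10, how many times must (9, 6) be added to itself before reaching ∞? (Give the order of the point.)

2P: tangent at (9, 6): λ = (3·9² + 10)/(2·6) ≡ 6/12. 12⁻¹ ≡ 12 (mod 13) since 12·12 = 144 ≡ 1, so λ ≡ 6·12 ≡ 7.
  x = λ² - 9 - 9 = 49 - 18 ≡ 5; y = λ·(9 - 5) - 6 ≡ 9. → (5, 9)
3P: (5, 9) + (9, 6). λ = (6 - 9)/(9 - 5) ≡ 10/4 mod 13. 4⁻¹ ≡ 10 (mod 13), so λ ≡ 9.
  x = λ² - 5 - 9 = 81 - 14 ≡ 2; y = λ·(5 - 2) - 9 ≡ 5. → (2, 5)
4P: (2, 5) + (9, 6). λ = (6 - 5)/(9 - 2) ≡ 1/7 mod 13. 7⁻¹ ≡ 2 (mod 13) since 7·2 = 14 ≡ 1, so λ ≡ 2.
  x = λ² - 2 - 9 = 4 - 11 ≡ 6; y = λ·(2 - 6) - 5 ≡ 0. → (6, 0)
5P: (6, 0) + (9, 6). λ = (6 - 0)/(9 - 6) ≡ 6/3 mod 13. 3⁻¹ ≡ 9 (mod 13), so λ ≡ 2.
  x = λ² - 6 - 9 = 4 - 15 ≡ 2; y = λ·(6 - 2) - 0 ≡ 8. → (2, 8)
6P: (2, 8) + (9, 6). λ = (6 - 8)/(9 - 2) ≡ 11/7 mod 13. 7⁻¹ ≡ 2 (mod 13) since 7·2 = 14 ≡ 1, so λ ≡ 9.
  x = λ² - 2 - 9 = 81 - 11 ≡ 5; y = λ·(2 - 5) - 8 ≡ 4. → (5, 4)
7P: (5, 4) + (9, 6). λ = (6 - 4)/(9 - 5) ≡ 2/4 mod 13. 4⁻¹ ≡ 10 (mod 13) since 4·10 = 40 ≡ 1, so λ ≡ 7.
  x = λ² - 5 - 9 = 49 - 14 ≡ 9; y = λ·(5 - 9) - 4 ≡ 7. → (9, 7)
8P: (9, 7) + (9, 6): same x and y₁ ≡ -y₂, so the sum is ∞.
8P = ∞, so the order is 8.

8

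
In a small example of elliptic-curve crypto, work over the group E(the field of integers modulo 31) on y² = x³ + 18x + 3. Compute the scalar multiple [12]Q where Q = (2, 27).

(8, 16)

Repeated addition: build up to 12Q.
2Q: tangent at (2, 27): λ = (3·2² + 18)/(2·27) ≡ 30/23. 23⁻¹ ≡ 27 (mod 31) since 23·27 = 621 ≡ 1, so λ ≡ 30·27 ≡ 4.
  x = λ² - 2 - 2 = 16 - 4 ≡ 12; y = λ·(2 - 12) - 27 ≡ 26. → (12, 26)
3Q: (12, 26) + (2, 27). λ = (27 - 26)/(2 - 12) ≡ 1/21 mod 31. 21⁻¹ ≡ 3 (mod 31) since 21·3 = 63 ≡ 1, so λ ≡ 3.
  x = λ² - 12 - 2 = 9 - 14 ≡ 26; y = λ·(12 - 26) - 26 ≡ 25. → (26, 25)
4Q: (26, 25) + (2, 27). λ = (27 - 25)/(2 - 26) ≡ 2/7 mod 31. 7⁻¹ ≡ 9 (mod 31) since 7·9 = 63 ≡ 1, so λ ≡ 18.
  x = λ² - 26 - 2 = 324 - 28 ≡ 17; y = λ·(26 - 17) - 25 ≡ 13. → (17, 13)
5Q: (17, 13) + (2, 27). λ = (27 - 13)/(2 - 17) ≡ 14/16 mod 31. 16⁻¹ ≡ 2 (mod 31) since 16·2 = 32 ≡ 1, so λ ≡ 28.
  x = λ² - 17 - 2 = 784 - 19 ≡ 21; y = λ·(17 - 21) - 13 ≡ 30. → (21, 30)
6Q: (21, 30) + (2, 27). λ = (27 - 30)/(2 - 21) ≡ 28/12 mod 31. 12⁻¹ ≡ 13 (mod 31) since 12·13 = 156 ≡ 1, so λ ≡ 23.
  x = λ² - 21 - 2 = 529 - 23 ≡ 10; y = λ·(21 - 10) - 30 ≡ 6. → (10, 6)
7Q: (10, 6) + (2, 27). λ = (27 - 6)/(2 - 10) ≡ 21/23 mod 31. 23⁻¹ ≡ 27 (mod 31), so λ ≡ 9.
  x = λ² - 10 - 2 = 81 - 12 ≡ 7; y = λ·(10 - 7) - 6 ≡ 21. → (7, 21)
8Q: (7, 21) + (2, 27). λ = (27 - 21)/(2 - 7) ≡ 6/26 mod 31. 26⁻¹ ≡ 6 (mod 31), so λ ≡ 5.
  x = λ² - 7 - 2 = 25 - 9 ≡ 16; y = λ·(7 - 16) - 21 ≡ 27. → (16, 27)
9Q: (16, 27) + (2, 27). λ = (27 - 27)/(2 - 16) ≡ 0/17 mod 31. 17⁻¹ ≡ 11 (mod 31), so λ ≡ 0.
  x = λ² - 16 - 2 = 0 - 18 ≡ 13; y = λ·(16 - 13) - 27 ≡ 4. → (13, 4)
10Q: (13, 4) + (2, 27). λ = (27 - 4)/(2 - 13) ≡ 23/20 mod 31. 20⁻¹ ≡ 14 (mod 31) since 20·14 = 280 ≡ 1, so λ ≡ 12.
  x = λ² - 13 - 2 = 144 - 15 ≡ 5; y = λ·(13 - 5) - 4 ≡ 30. → (5, 30)
11Q: (5, 30) + (2, 27). λ = (27 - 30)/(2 - 5) ≡ 28/28 mod 31. 28⁻¹ ≡ 10 (mod 31), so λ ≡ 1.
  x = λ² - 5 - 2 = 1 - 7 ≡ 25; y = λ·(5 - 25) - 30 ≡ 12. → (25, 12)
12Q: (25, 12) + (2, 27). λ = (27 - 12)/(2 - 25) ≡ 15/8 mod 31. 8⁻¹ ≡ 4 (mod 31) since 8·4 = 32 ≡ 1, so λ ≡ 29.
  x = λ² - 25 - 2 = 841 - 27 ≡ 8; y = λ·(25 - 8) - 12 ≡ 16. → (8, 16)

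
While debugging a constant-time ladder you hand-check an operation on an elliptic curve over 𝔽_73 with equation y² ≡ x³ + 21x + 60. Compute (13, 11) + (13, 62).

O

The two points share x = 13 and their y-coordinates satisfy 11 + 62 ≡ 0 (mod 73), so they are inverses. Their sum is 𝒪.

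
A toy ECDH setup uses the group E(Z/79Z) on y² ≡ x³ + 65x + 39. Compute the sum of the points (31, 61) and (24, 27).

(75, 30)

(31, 61) + (24, 27). λ = (27 - 61)/(24 - 31) ≡ 45/72 mod 79. 72⁻¹ ≡ 45 (mod 79), so λ ≡ 50.
  x = λ² - 31 - 24 = 2500 - 55 ≡ 75; y = λ·(31 - 75) - 61 ≡ 30. → (75, 30)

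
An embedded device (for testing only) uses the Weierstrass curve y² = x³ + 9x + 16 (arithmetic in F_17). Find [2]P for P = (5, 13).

tangent at (5, 13): λ = (3·5² + 9)/(2·13) ≡ 16/9. 9⁻¹ ≡ 2 (mod 17), so λ ≡ 16·2 ≡ 15.
  x = λ² - 5 - 5 = 225 - 10 ≡ 11; y = λ·(5 - 11) - 13 ≡ 16. → (11, 16)

(11, 16)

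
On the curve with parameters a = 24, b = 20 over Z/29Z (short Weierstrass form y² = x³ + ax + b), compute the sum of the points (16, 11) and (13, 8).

(16, 11) + (13, 8). λ = (8 - 11)/(13 - 16) ≡ 26/26 mod 29. 26⁻¹ ≡ 19 (mod 29), so λ ≡ 1.
  x = λ² - 16 - 13 = 1 - 29 ≡ 1; y = λ·(16 - 1) - 11 ≡ 4. → (1, 4)

(1, 4)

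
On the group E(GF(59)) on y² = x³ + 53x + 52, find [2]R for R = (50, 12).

(39, 45)

tangent at (50, 12): λ = (3·50² + 53)/(2·12) ≡ 1/24. 24⁻¹ ≡ 32 (mod 59), so λ ≡ 1·32 ≡ 32.
  x = λ² - 50 - 50 = 1024 - 100 ≡ 39; y = λ·(50 - 39) - 12 ≡ 45. → (39, 45)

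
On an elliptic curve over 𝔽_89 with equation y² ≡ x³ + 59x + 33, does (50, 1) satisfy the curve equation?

yes

y² = 1² ≡ 1; x³ + 59x + 33 = 127983 ≡ 1 (mod 89). 1 = 1.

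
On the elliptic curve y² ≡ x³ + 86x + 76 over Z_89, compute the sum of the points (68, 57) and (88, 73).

(68, 57) + (88, 73). λ = (73 - 57)/(88 - 68) ≡ 16/20 mod 89. 20⁻¹ ≡ 49 (mod 89), so λ ≡ 72.
  x = λ² - 68 - 88 = 5184 - 156 ≡ 44; y = λ·(68 - 44) - 57 ≡ 69. → (44, 69)

(44, 69)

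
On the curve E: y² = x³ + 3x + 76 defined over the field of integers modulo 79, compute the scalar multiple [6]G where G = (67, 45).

Repeated addition: build up to 6G.
2G: tangent at (67, 45): λ = (3·67² + 3)/(2·45) ≡ 40/11. 11⁻¹ ≡ 36 (mod 79), so λ ≡ 40·36 ≡ 18.
  x = λ² - 67 - 67 = 324 - 134 ≡ 32; y = λ·(67 - 32) - 45 ≡ 32. → (32, 32)
3G: (32, 32) + (67, 45). λ = (45 - 32)/(67 - 32) ≡ 13/35 mod 79. 35⁻¹ ≡ 70 (mod 79), so λ ≡ 41.
  x = λ² - 32 - 67 = 1681 - 99 ≡ 2; y = λ·(32 - 2) - 32 ≡ 13. → (2, 13)
4G: (2, 13) + (67, 45). λ = (45 - 13)/(67 - 2) ≡ 32/65 mod 79. 65⁻¹ ≡ 62 (mod 79) since 65·62 = 4030 ≡ 1, so λ ≡ 9.
  x = λ² - 2 - 67 = 81 - 69 ≡ 12; y = λ·(2 - 12) - 13 ≡ 55. → (12, 55)
5G: (12, 55) + (67, 45). λ = (45 - 55)/(67 - 12) ≡ 69/55 mod 79. 55⁻¹ ≡ 23 (mod 79) since 55·23 = 1265 ≡ 1, so λ ≡ 7.
  x = λ² - 12 - 67 = 49 - 79 ≡ 49; y = λ·(12 - 49) - 55 ≡ 2. → (49, 2)
6G: (49, 2) + (67, 45). λ = (45 - 2)/(67 - 49) ≡ 43/18 mod 79. 18⁻¹ ≡ 22 (mod 79), so λ ≡ 77.
  x = λ² - 49 - 67 = 5929 - 116 ≡ 46; y = λ·(49 - 46) - 2 ≡ 71. → (46, 71)

(46, 71)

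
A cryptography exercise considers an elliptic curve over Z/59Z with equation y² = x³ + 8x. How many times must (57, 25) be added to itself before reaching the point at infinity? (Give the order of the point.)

10

2P: tangent at (57, 25): λ = (3·57² + 8)/(2·25) ≡ 20/50. 50⁻¹ ≡ 13 (mod 59), so λ ≡ 20·13 ≡ 24.
  x = λ² - 57 - 57 = 576 - 114 ≡ 49; y = λ·(57 - 49) - 25 ≡ 49. → (49, 49)
3P: (49, 49) + (57, 25). λ = (25 - 49)/(57 - 49) ≡ 35/8 mod 59. 8⁻¹ ≡ 37 (mod 59), so λ ≡ 56.
  x = λ² - 49 - 57 = 3136 - 106 ≡ 21; y = λ·(49 - 21) - 49 ≡ 44. → (21, 44)
4P: (21, 44) + (57, 25). λ = (25 - 44)/(57 - 21) ≡ 40/36 mod 59. 36⁻¹ ≡ 41 (mod 59) since 36·41 = 1476 ≡ 1, so λ ≡ 47.
  x = λ² - 21 - 57 = 2209 - 78 ≡ 7; y = λ·(21 - 7) - 44 ≡ 24. → (7, 24)
5P: (7, 24) + (57, 25). λ = (25 - 24)/(57 - 7) ≡ 1/50 mod 59. 50⁻¹ ≡ 13 (mod 59) since 50·13 = 650 ≡ 1, so λ ≡ 13.
  x = λ² - 7 - 57 = 169 - 64 ≡ 46; y = λ·(7 - 46) - 24 ≡ 0. → (46, 0)
6P: (46, 0) + (57, 25). λ = (25 - 0)/(57 - 46) ≡ 25/11 mod 59. 11⁻¹ ≡ 43 (mod 59) since 11·43 = 473 ≡ 1, so λ ≡ 13.
  x = λ² - 46 - 57 = 169 - 103 ≡ 7; y = λ·(46 - 7) - 0 ≡ 35. → (7, 35)
7P: (7, 35) + (57, 25). λ = (25 - 35)/(57 - 7) ≡ 49/50 mod 59. 50⁻¹ ≡ 13 (mod 59) since 50·13 = 650 ≡ 1, so λ ≡ 47.
  x = λ² - 7 - 57 = 2209 - 64 ≡ 21; y = λ·(7 - 21) - 35 ≡ 15. → (21, 15)
8P: (21, 15) + (57, 25). λ = (25 - 15)/(57 - 21) ≡ 10/36 mod 59. 36⁻¹ ≡ 41 (mod 59), so λ ≡ 56.
  x = λ² - 21 - 57 = 3136 - 78 ≡ 49; y = λ·(21 - 49) - 15 ≡ 10. → (49, 10)
9P: (49, 10) + (57, 25). λ = (25 - 10)/(57 - 49) ≡ 15/8 mod 59. 8⁻¹ ≡ 37 (mod 59) since 8·37 = 296 ≡ 1, so λ ≡ 24.
  x = λ² - 49 - 57 = 576 - 106 ≡ 57; y = λ·(49 - 57) - 10 ≡ 34. → (57, 34)
10P: (57, 34) + (57, 25): same x and y₁ ≡ -y₂, so the sum is the point at infinity.
10P = the point at infinity, so the order is 10.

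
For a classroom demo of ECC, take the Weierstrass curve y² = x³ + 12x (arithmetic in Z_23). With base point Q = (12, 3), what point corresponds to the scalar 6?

O

Double-and-add on 6 = (110)₂. Start with Q = (12, 3) for the leading 1-bit.
double: tangent at (12, 3): λ = (3·12² + 12)/(2·3) ≡ 7/6. 6⁻¹ ≡ 4 (mod 23), so λ ≡ 7·4 ≡ 5.
  x = λ² - 12 - 12 = 25 - 24 ≡ 1; y = λ·(12 - 1) - 3 ≡ 6. → (1, 6)
add Q: (1, 6) + (12, 3). λ = (3 - 6)/(12 - 1) ≡ 20/11 mod 23. 11⁻¹ ≡ 21 (mod 23), so λ ≡ 6.
  x = λ² - 1 - 12 = 36 - 13 ≡ 0; y = λ·(1 - 0) - 6 ≡ 0. → (0, 0)
double: (0, 0) + (0, 0): same x and y₁ ≡ -y₂, so the sum is O.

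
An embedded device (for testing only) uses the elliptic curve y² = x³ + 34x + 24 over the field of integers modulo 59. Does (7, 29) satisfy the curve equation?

y² = 29² ≡ 15; x³ + 34x + 24 = 605 ≡ 15 (mod 59). 15 = 15.

yes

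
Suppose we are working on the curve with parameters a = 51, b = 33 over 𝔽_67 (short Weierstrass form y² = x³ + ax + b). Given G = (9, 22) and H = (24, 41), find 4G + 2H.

First 4G:
Repeated addition: build up to 4G.
2G: tangent at (9, 22): λ = (3·9² + 51)/(2·22) ≡ 26/44. 44⁻¹ ≡ 32 (mod 67), so λ ≡ 26·32 ≡ 28.
  x = λ² - 9 - 9 = 784 - 18 ≡ 29; y = λ·(9 - 29) - 22 ≡ 21. → (29, 21)
3G: (29, 21) + (9, 22). λ = (22 - 21)/(9 - 29) ≡ 1/47 mod 67. 47⁻¹ ≡ 10 (mod 67) since 47·10 = 470 ≡ 1, so λ ≡ 10.
  x = λ² - 29 - 9 = 100 - 38 ≡ 62; y = λ·(29 - 62) - 21 ≡ 51. → (62, 51)
4G: (62, 51) + (9, 22). λ = (22 - 51)/(9 - 62) ≡ 38/14 mod 67. 14⁻¹ ≡ 24 (mod 67), so λ ≡ 41.
  x = λ² - 62 - 9 = 1681 - 71 ≡ 2; y = λ·(62 - 2) - 51 ≡ 64. → (2, 64)
4G = (2, 64).
Next 2H:
Repeated addition: build up to 2H.
2H: tangent at (24, 41): λ = (3·24² + 51)/(2·41) ≡ 37/15. 15⁻¹ ≡ 9 (mod 67) since 15·9 = 135 ≡ 1, so λ ≡ 37·9 ≡ 65.
  x = λ² - 24 - 24 = 4225 - 48 ≡ 23; y = λ·(24 - 23) - 41 ≡ 24. → (23, 24)
2H = (23, 24).
Finally 4G + 2H:
(2, 64) + (23, 24). λ = (24 - 64)/(23 - 2) ≡ 27/21 mod 67. 21⁻¹ ≡ 16 (mod 67), so λ ≡ 30.
  x = λ² - 2 - 23 = 900 - 25 ≡ 4; y = λ·(2 - 4) - 64 ≡ 10. → (4, 10)

(4, 10)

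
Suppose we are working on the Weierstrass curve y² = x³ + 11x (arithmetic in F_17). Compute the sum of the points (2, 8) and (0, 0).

(2, 8) + (0, 0). λ = (0 - 8)/(0 - 2) ≡ 9/15 mod 17. 15⁻¹ ≡ 8 (mod 17) since 15·8 = 120 ≡ 1, so λ ≡ 4.
  x = λ² - 2 - 0 = 16 - 2 ≡ 14; y = λ·(2 - 14) - 8 ≡ 12. → (14, 12)

(14, 12)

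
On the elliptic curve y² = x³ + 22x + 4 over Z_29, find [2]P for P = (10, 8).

tangent at (10, 8): λ = (3·10² + 22)/(2·8) ≡ 3/16. 16⁻¹ ≡ 20 (mod 29), so λ ≡ 3·20 ≡ 2.
  x = λ² - 10 - 10 = 4 - 20 ≡ 13; y = λ·(10 - 13) - 8 ≡ 15. → (13, 15)

(13, 15)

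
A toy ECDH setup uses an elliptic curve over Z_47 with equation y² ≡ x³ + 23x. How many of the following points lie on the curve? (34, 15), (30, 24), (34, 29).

(34, 15): 15² ≡ 37, rhs ≡ 42 → off.
(30, 24): 24² ≡ 12, rhs ≡ 7 → off.
(34, 29): 29² ≡ 42, rhs ≡ 42 → on.

1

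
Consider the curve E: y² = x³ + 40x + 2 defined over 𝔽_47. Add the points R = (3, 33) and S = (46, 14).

(3, 33) + (46, 14). λ = (14 - 33)/(46 - 3) ≡ 28/43 mod 47. 43⁻¹ ≡ 35 (mod 47), so λ ≡ 40.
  x = λ² - 3 - 46 = 1600 - 49 ≡ 0; y = λ·(3 - 0) - 33 ≡ 40. → (0, 40)

(0, 40)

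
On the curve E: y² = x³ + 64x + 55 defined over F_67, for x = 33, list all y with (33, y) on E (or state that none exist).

x³ + 64x + 55 = 38104 ≡ 48 (mod 67).
48 is a non-residue mod 67; no y exists.

none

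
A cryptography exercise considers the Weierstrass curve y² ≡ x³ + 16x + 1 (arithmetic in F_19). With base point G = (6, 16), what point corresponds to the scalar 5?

Repeated addition: build up to 5G.
2G: tangent at (6, 16): λ = (3·6² + 16)/(2·16) ≡ 10/13. 13⁻¹ ≡ 3 (mod 19), so λ ≡ 10·3 ≡ 11.
  x = λ² - 6 - 6 = 121 - 12 ≡ 14; y = λ·(6 - 14) - 16 ≡ 10. → (14, 10)
3G: (14, 10) + (6, 16). λ = (16 - 10)/(6 - 14) ≡ 6/11 mod 19. 11⁻¹ ≡ 7 (mod 19), so λ ≡ 4.
  x = λ² - 14 - 6 = 16 - 20 ≡ 15; y = λ·(14 - 15) - 10 ≡ 5. → (15, 5)
4G: (15, 5) + (6, 16). λ = (16 - 5)/(6 - 15) ≡ 11/10 mod 19. 10⁻¹ ≡ 2 (mod 19) since 10·2 = 20 ≡ 1, so λ ≡ 3.
  x = λ² - 15 - 6 = 9 - 21 ≡ 7; y = λ·(15 - 7) - 5 ≡ 0. → (7, 0)
5G: (7, 0) + (6, 16). λ = (16 - 0)/(6 - 7) ≡ 16/18 mod 19. 18⁻¹ ≡ 18 (mod 19), so λ ≡ 3.
  x = λ² - 7 - 6 = 9 - 13 ≡ 15; y = λ·(7 - 15) - 0 ≡ 14. → (15, 14)

(15, 14)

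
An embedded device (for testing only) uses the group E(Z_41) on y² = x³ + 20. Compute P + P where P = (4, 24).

(34, 28)

tangent at (4, 24): λ = (3·4² + 0)/(2·24) ≡ 7/7. 7⁻¹ ≡ 6 (mod 41), so λ ≡ 7·6 ≡ 1.
  x = λ² - 4 - 4 = 1 - 8 ≡ 34; y = λ·(4 - 34) - 24 ≡ 28. → (34, 28)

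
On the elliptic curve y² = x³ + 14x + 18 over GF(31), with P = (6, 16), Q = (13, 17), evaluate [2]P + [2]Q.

First 2P:
Repeated addition: build up to 2P.
2P: tangent at (6, 16): λ = (3·6² + 14)/(2·16) ≡ 29/1. 1⁻¹ ≡ 1 (mod 31), so λ ≡ 29·1 ≡ 29.
  x = λ² - 6 - 6 = 841 - 12 ≡ 23; y = λ·(6 - 23) - 16 ≡ 18. → (23, 18)
2P = (23, 18).
Next 2Q:
Repeated addition: build up to 2Q.
2Q: tangent at (13, 17): λ = (3·13² + 14)/(2·17) ≡ 25/3. 3⁻¹ ≡ 21 (mod 31) since 3·21 = 63 ≡ 1, so λ ≡ 25·21 ≡ 29.
  x = λ² - 13 - 13 = 841 - 26 ≡ 9; y = λ·(13 - 9) - 17 ≡ 6. → (9, 6)
2Q = (9, 6).
Finally 2P + 2Q:
(23, 18) + (9, 6). λ = (6 - 18)/(9 - 23) ≡ 19/17 mod 31. 17⁻¹ ≡ 11 (mod 31) since 17·11 = 187 ≡ 1, so λ ≡ 23.
  x = λ² - 23 - 9 = 529 - 32 ≡ 1; y = λ·(23 - 1) - 18 ≡ 23. → (1, 23)

(1, 23)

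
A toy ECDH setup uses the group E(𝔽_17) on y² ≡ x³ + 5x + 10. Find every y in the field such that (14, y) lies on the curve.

6, 11

x³ + 5x + 10 = 2824 ≡ 2 (mod 17).
Square roots of 2 mod 17: 6 and 11 (since 6² = 36 ≡ 2).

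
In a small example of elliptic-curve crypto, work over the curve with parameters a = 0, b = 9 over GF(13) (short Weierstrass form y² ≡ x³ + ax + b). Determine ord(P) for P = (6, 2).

7

2P: tangent at (6, 2): λ = (3·6² + 0)/(2·2) ≡ 4/4. 4⁻¹ ≡ 10 (mod 13), so λ ≡ 4·10 ≡ 1.
  x = λ² - 6 - 6 = 1 - 12 ≡ 2; y = λ·(6 - 2) - 2 ≡ 2. → (2, 2)
3P: (2, 2) + (6, 2). λ = (2 - 2)/(6 - 2) ≡ 0/4 mod 13. 4⁻¹ ≡ 10 (mod 13) since 4·10 = 40 ≡ 1, so λ ≡ 0.
  x = λ² - 2 - 6 = 0 - 8 ≡ 5; y = λ·(2 - 5) - 2 ≡ 11. → (5, 11)
4P: (5, 11) + (6, 2). λ = (2 - 11)/(6 - 5) ≡ 4/1 mod 13. 1⁻¹ ≡ 1 (mod 13), so λ ≡ 4.
  x = λ² - 5 - 6 = 16 - 11 ≡ 5; y = λ·(5 - 5) - 11 ≡ 2. → (5, 2)
5P: (5, 2) + (6, 2). λ = (2 - 2)/(6 - 5) ≡ 0/1 mod 13. 1⁻¹ ≡ 1 (mod 13) since 1·1 = 1 ≡ 1, so λ ≡ 0.
  x = λ² - 5 - 6 = 0 - 11 ≡ 2; y = λ·(5 - 2) - 2 ≡ 11. → (2, 11)
6P: (2, 11) + (6, 2). λ = (2 - 11)/(6 - 2) ≡ 4/4 mod 13. 4⁻¹ ≡ 10 (mod 13), so λ ≡ 1.
  x = λ² - 2 - 6 = 1 - 8 ≡ 6; y = λ·(2 - 6) - 11 ≡ 11. → (6, 11)
7P: (6, 11) + (6, 2): same x and y₁ ≡ -y₂, so the sum is O.
7P = O, so the order is 7.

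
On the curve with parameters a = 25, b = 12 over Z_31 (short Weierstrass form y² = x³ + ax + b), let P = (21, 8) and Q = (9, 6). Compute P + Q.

(26, 17)

(21, 8) + (9, 6). λ = (6 - 8)/(9 - 21) ≡ 29/19 mod 31. 19⁻¹ ≡ 18 (mod 31) since 19·18 = 342 ≡ 1, so λ ≡ 26.
  x = λ² - 21 - 9 = 676 - 30 ≡ 26; y = λ·(21 - 26) - 8 ≡ 17. → (26, 17)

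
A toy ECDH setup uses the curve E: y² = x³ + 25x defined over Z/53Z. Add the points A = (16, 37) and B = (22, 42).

(26, 43)

(16, 37) + (22, 42). λ = (42 - 37)/(22 - 16) ≡ 5/6 mod 53. 6⁻¹ ≡ 9 (mod 53), so λ ≡ 45.
  x = λ² - 16 - 22 = 2025 - 38 ≡ 26; y = λ·(16 - 26) - 37 ≡ 43. → (26, 43)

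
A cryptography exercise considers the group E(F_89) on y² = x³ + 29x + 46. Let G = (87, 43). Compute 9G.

(6, 13)

Double-and-add on 9 = (1001)₂. Start with G = (87, 43) for the leading 1-bit.
double: tangent at (87, 43): λ = (3·87² + 29)/(2·43) ≡ 41/86. 86⁻¹ ≡ 59 (mod 89), so λ ≡ 41·59 ≡ 16.
  x = λ² - 87 - 87 = 256 - 174 ≡ 82; y = λ·(87 - 82) - 43 ≡ 37. → (82, 37)
double: tangent at (82, 37): λ = (3·82² + 29)/(2·37) ≡ 87/74. 74⁻¹ ≡ 83 (mod 89) since 74·83 = 6142 ≡ 1, so λ ≡ 87·83 ≡ 12.
  x = λ² - 82 - 82 = 144 - 164 ≡ 69; y = λ·(82 - 69) - 37 ≡ 30. → (69, 30)
double: tangent at (69, 30): λ = (3·69² + 29)/(2·30) ≡ 72/60. 60⁻¹ ≡ 46 (mod 89), so λ ≡ 72·46 ≡ 19.
  x = λ² - 69 - 69 = 361 - 138 ≡ 45; y = λ·(69 - 45) - 30 ≡ 70. → (45, 70)
add G: (45, 70) + (87, 43). λ = (43 - 70)/(87 - 45) ≡ 62/42 mod 89. 42⁻¹ ≡ 53 (mod 89), so λ ≡ 82.
  x = λ² - 45 - 87 = 6724 - 132 ≡ 6; y = λ·(45 - 6) - 70 ≡ 13. → (6, 13)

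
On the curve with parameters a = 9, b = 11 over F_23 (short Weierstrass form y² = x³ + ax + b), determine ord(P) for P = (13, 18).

7

2P: tangent at (13, 18): λ = (3·13² + 9)/(2·18) ≡ 10/13. 13⁻¹ ≡ 16 (mod 23), so λ ≡ 10·16 ≡ 22.
  x = λ² - 13 - 13 = 484 - 26 ≡ 21; y = λ·(13 - 21) - 18 ≡ 13. → (21, 13)
3P: (21, 13) + (13, 18). λ = (18 - 13)/(13 - 21) ≡ 5/15 mod 23. 15⁻¹ ≡ 20 (mod 23) since 15·20 = 300 ≡ 1, so λ ≡ 8.
  x = λ² - 21 - 13 = 64 - 34 ≡ 7; y = λ·(21 - 7) - 13 ≡ 7. → (7, 7)
4P: (7, 7) + (13, 18). λ = (18 - 7)/(13 - 7) ≡ 11/6 mod 23. 6⁻¹ ≡ 4 (mod 23) since 6·4 = 24 ≡ 1, so λ ≡ 21.
  x = λ² - 7 - 13 = 441 - 20 ≡ 7; y = λ·(7 - 7) - 7 ≡ 16. → (7, 16)
5P: (7, 16) + (13, 18). λ = (18 - 16)/(13 - 7) ≡ 2/6 mod 23. 6⁻¹ ≡ 4 (mod 23) since 6·4 = 24 ≡ 1, so λ ≡ 8.
  x = λ² - 7 - 13 = 64 - 20 ≡ 21; y = λ·(7 - 21) - 16 ≡ 10. → (21, 10)
6P: (21, 10) + (13, 18). λ = (18 - 10)/(13 - 21) ≡ 8/15 mod 23. 15⁻¹ ≡ 20 (mod 23) since 15·20 = 300 ≡ 1, so λ ≡ 22.
  x = λ² - 21 - 13 = 484 - 34 ≡ 13; y = λ·(21 - 13) - 10 ≡ 5. → (13, 5)
7P: (13, 5) + (13, 18): same x and y₁ ≡ -y₂, so the sum is O.
7P = O, so the order is 7.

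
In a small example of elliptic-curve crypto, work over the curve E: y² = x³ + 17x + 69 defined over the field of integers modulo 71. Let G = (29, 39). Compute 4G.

(52, 49)

Double-and-add on 4 = (100)₂. Start with G = (29, 39) for the leading 1-bit.
double: tangent at (29, 39): λ = (3·29² + 17)/(2·39) ≡ 55/7. 7⁻¹ ≡ 61 (mod 71), so λ ≡ 55·61 ≡ 18.
  x = λ² - 29 - 29 = 324 - 58 ≡ 53; y = λ·(29 - 53) - 39 ≡ 26. → (53, 26)
double: tangent at (53, 26): λ = (3·53² + 17)/(2·26) ≡ 66/52. 52⁻¹ ≡ 56 (mod 71) since 52·56 = 2912 ≡ 1, so λ ≡ 66·56 ≡ 4.
  x = λ² - 53 - 53 = 16 - 106 ≡ 52; y = λ·(53 - 52) - 26 ≡ 49. → (52, 49)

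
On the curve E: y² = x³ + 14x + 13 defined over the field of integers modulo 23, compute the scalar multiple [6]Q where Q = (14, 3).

(21, 0)

Repeated addition: build up to 6Q.
2Q: tangent at (14, 3): λ = (3·14² + 14)/(2·3) ≡ 4/6. 6⁻¹ ≡ 4 (mod 23), so λ ≡ 4·4 ≡ 16.
  x = λ² - 14 - 14 = 256 - 28 ≡ 21; y = λ·(14 - 21) - 3 ≡ 0. → (21, 0)
3Q: (21, 0) + (14, 3). λ = (3 - 0)/(14 - 21) ≡ 3/16 mod 23. 16⁻¹ ≡ 13 (mod 23), so λ ≡ 16.
  x = λ² - 21 - 14 = 256 - 35 ≡ 14; y = λ·(21 - 14) - 0 ≡ 20. → (14, 20)
4Q: (14, 20) + (14, 3): same x and y₁ ≡ -y₂, so the sum is ∞.
5Q: ∞ + (14, 3) = (14, 3) (identity).
6Q: tangent at (14, 3): λ = (3·14² + 14)/(2·3) ≡ 4/6. 6⁻¹ ≡ 4 (mod 23), so λ ≡ 4·4 ≡ 16.
  x = λ² - 14 - 14 = 256 - 28 ≡ 21; y = λ·(14 - 21) - 3 ≡ 0. → (21, 0)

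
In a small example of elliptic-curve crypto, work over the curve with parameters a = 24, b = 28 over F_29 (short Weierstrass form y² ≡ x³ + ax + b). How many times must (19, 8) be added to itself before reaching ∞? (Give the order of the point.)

2P: tangent at (19, 8): λ = (3·19² + 24)/(2·8) ≡ 5/16. 16⁻¹ ≡ 20 (mod 29), so λ ≡ 5·20 ≡ 13.
  x = λ² - 19 - 19 = 169 - 38 ≡ 15; y = λ·(19 - 15) - 8 ≡ 15. → (15, 15)
3P: (15, 15) + (19, 8). λ = (8 - 15)/(19 - 15) ≡ 22/4 mod 29. 4⁻¹ ≡ 22 (mod 29), so λ ≡ 20.
  x = λ² - 15 - 19 = 400 - 34 ≡ 18; y = λ·(15 - 18) - 15 ≡ 12. → (18, 12)
4P: (18, 12) + (19, 8). λ = (8 - 12)/(19 - 18) ≡ 25/1 mod 29. 1⁻¹ ≡ 1 (mod 29) since 1·1 = 1 ≡ 1, so λ ≡ 25.
  x = λ² - 18 - 19 = 625 - 37 ≡ 8; y = λ·(18 - 8) - 12 ≡ 6. → (8, 6)
5P: (8, 6) + (19, 8). λ = (8 - 6)/(19 - 8) ≡ 2/11 mod 29. 11⁻¹ ≡ 8 (mod 29), so λ ≡ 16.
  x = λ² - 8 - 19 = 256 - 27 ≡ 26; y = λ·(8 - 26) - 6 ≡ 25. → (26, 25)
6P: (26, 25) + (19, 8). λ = (8 - 25)/(19 - 26) ≡ 12/22 mod 29. 22⁻¹ ≡ 4 (mod 29), so λ ≡ 19.
  x = λ² - 26 - 19 = 361 - 45 ≡ 26; y = λ·(26 - 26) - 25 ≡ 4. → (26, 4)
7P: (26, 4) + (19, 8). λ = (8 - 4)/(19 - 26) ≡ 4/22 mod 29. 22⁻¹ ≡ 4 (mod 29) since 22·4 = 88 ≡ 1, so λ ≡ 16.
  x = λ² - 26 - 19 = 256 - 45 ≡ 8; y = λ·(26 - 8) - 4 ≡ 23. → (8, 23)
8P: (8, 23) + (19, 8). λ = (8 - 23)/(19 - 8) ≡ 14/11 mod 29. 11⁻¹ ≡ 8 (mod 29) since 11·8 = 88 ≡ 1, so λ ≡ 25.
  x = λ² - 8 - 19 = 625 - 27 ≡ 18; y = λ·(8 - 18) - 23 ≡ 17. → (18, 17)
9P: (18, 17) + (19, 8). λ = (8 - 17)/(19 - 18) ≡ 20/1 mod 29. 1⁻¹ ≡ 1 (mod 29), so λ ≡ 20.
  x = λ² - 18 - 19 = 400 - 37 ≡ 15; y = λ·(18 - 15) - 17 ≡ 14. → (15, 14)
10P: (15, 14) + (19, 8). λ = (8 - 14)/(19 - 15) ≡ 23/4 mod 29. 4⁻¹ ≡ 22 (mod 29) since 4·22 = 88 ≡ 1, so λ ≡ 13.
  x = λ² - 15 - 19 = 169 - 34 ≡ 19; y = λ·(15 - 19) - 14 ≡ 21. → (19, 21)
11P: (19, 21) + (19, 8): same x and y₁ ≡ -y₂, so the sum is ∞.
11P = ∞, so the order is 11.

11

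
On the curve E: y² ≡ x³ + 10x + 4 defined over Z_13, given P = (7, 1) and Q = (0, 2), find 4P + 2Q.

(0, 11)

First 4P:
Repeated addition: build up to 4P.
2P: tangent at (7, 1): λ = (3·7² + 10)/(2·1) ≡ 1/2. 2⁻¹ ≡ 7 (mod 13), so λ ≡ 1·7 ≡ 7.
  x = λ² - 7 - 7 = 49 - 14 ≡ 9; y = λ·(7 - 9) - 1 ≡ 11. → (9, 11)
3P: (9, 11) + (7, 1). λ = (1 - 11)/(7 - 9) ≡ 3/11 mod 13. 11⁻¹ ≡ 6 (mod 13), so λ ≡ 5.
  x = λ² - 9 - 7 = 25 - 16 ≡ 9; y = λ·(9 - 9) - 11 ≡ 2. → (9, 2)
4P: (9, 2) + (7, 1). λ = (1 - 2)/(7 - 9) ≡ 12/11 mod 13. 11⁻¹ ≡ 6 (mod 13), so λ ≡ 7.
  x = λ² - 9 - 7 = 49 - 16 ≡ 7; y = λ·(9 - 7) - 2 ≡ 12. → (7, 12)
4P = (7, 12).
Next 2Q:
Repeated addition: build up to 2Q.
2Q: tangent at (0, 2): λ = (3·0² + 10)/(2·2) ≡ 10/4. 4⁻¹ ≡ 10 (mod 13) since 4·10 = 40 ≡ 1, so λ ≡ 10·10 ≡ 9.
  x = λ² - 0 - 0 = 81 - 0 ≡ 3; y = λ·(0 - 3) - 2 ≡ 10. → (3, 10)
2Q = (3, 10).
Finally 4P + 2Q:
(7, 12) + (3, 10). λ = (10 - 12)/(3 - 7) ≡ 11/9 mod 13. 9⁻¹ ≡ 3 (mod 13), so λ ≡ 7.
  x = λ² - 7 - 3 = 49 - 10 ≡ 0; y = λ·(7 - 0) - 12 ≡ 11. → (0, 11)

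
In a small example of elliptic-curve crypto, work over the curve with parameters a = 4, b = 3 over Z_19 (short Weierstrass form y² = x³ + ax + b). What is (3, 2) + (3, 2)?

(3, 17)

tangent at (3, 2): λ = (3·3² + 4)/(2·2) ≡ 12/4. 4⁻¹ ≡ 5 (mod 19), so λ ≡ 12·5 ≡ 3.
  x = λ² - 3 - 3 = 9 - 6 ≡ 3; y = λ·(3 - 3) - 2 ≡ 17. → (3, 17)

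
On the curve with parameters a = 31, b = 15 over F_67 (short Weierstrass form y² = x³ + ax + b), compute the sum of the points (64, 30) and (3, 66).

(36, 4)

(64, 30) + (3, 66). λ = (66 - 30)/(3 - 64) ≡ 36/6 mod 67. 6⁻¹ ≡ 56 (mod 67), so λ ≡ 6.
  x = λ² - 64 - 3 = 36 - 67 ≡ 36; y = λ·(64 - 36) - 30 ≡ 4. → (36, 4)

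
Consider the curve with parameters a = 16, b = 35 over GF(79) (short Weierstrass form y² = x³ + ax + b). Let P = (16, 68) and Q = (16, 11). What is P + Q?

O

The two points share x = 16 and their y-coordinates satisfy 68 + 11 ≡ 0 (mod 79), so they are inverses. Their sum is O.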